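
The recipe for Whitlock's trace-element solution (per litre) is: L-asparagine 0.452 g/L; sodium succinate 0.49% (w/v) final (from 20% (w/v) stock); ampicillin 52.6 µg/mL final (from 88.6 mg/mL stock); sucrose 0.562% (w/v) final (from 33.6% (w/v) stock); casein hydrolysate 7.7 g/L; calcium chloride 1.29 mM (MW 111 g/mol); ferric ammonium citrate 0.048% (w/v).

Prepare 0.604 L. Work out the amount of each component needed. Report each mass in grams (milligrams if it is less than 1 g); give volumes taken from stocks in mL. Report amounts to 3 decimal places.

L-asparagine 273.008 mg; sodium succinate 14.798 mL; ampicillin 0.359 mL; sucrose 10.103 mL; casein hydrolysate 4.651 g; calcium chloride 86.487 mg; ferric ammonium citrate 289.920 mg

Working volume: 0.604 L.
L-asparagine: 0.452 g/L × 0.604 L = 0.273008 g = 273.008 mg
sodium succinate: dilute stock: 0.49% ÷ 20% × 604 mL = 14.798 mL
ampicillin: dilute stock: 52.6 µg/mL × 604 mL ÷ 88600 µg/mL = 0.359 mL
sucrose: dilute stock: 0.562% ÷ 33.6% × 604 mL = 10.103 mL
casein hydrolysate: 7.7 g/L × 0.604 L = 4.651 g
calcium chloride: 1.29 mmol/L × 111 mg/mmol × 0.604 L = 86.487 mg
ferric ammonium citrate: 0.048% w/v = 0.48 g/L → 0.48 × 0.604 L = 0.28992 g = 289.920 mg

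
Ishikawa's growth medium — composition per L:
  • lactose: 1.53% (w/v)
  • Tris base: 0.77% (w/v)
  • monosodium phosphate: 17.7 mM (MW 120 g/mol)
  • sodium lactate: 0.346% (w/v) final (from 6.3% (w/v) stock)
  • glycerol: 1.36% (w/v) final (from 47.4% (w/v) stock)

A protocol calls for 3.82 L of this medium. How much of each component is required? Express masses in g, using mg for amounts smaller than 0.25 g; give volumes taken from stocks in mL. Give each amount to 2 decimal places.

Working volume: 3.82 L.
lactose: 1.53% w/v = 15.3 g/L → 15.3 × 3.82 L = 58.45 g
Tris base: 0.77% w/v = 7.7 g/L → 7.7 × 3.82 L = 29.41 g
monosodium phosphate: 17.7 mmol/L × 120 g/mol × 3.82 L ÷ 1000 = 8.11 g
sodium lactate: V = C2·V2/C1 = 0.346% ÷ 6.3% × 3820 mL = 209.80 mL
glycerol: C1V1 = C2V2 → 1.36% ÷ 47.4% × 3820 mL = 109.60 mL

lactose 58.45 g; Tris base 29.41 g; monosodium phosphate 8.11 g; sodium lactate 209.80 mL; glycerol 109.60 mL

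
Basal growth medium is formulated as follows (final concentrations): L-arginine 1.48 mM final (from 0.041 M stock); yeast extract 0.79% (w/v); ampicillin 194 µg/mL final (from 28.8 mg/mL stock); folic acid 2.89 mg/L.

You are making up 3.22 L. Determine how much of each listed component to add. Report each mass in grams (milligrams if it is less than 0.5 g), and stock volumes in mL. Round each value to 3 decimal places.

L-arginine 116.234 mL; yeast extract 25.438 g; ampicillin 21.690 mL; folic acid 9.306 mg

Scale factor relative to 1 L: 3.22.
L-arginine: V = C2·V2/C1 = 1.48 mM × 3220 mL ÷ 41 mM = 116.234 mL
yeast extract: 0.79% w/v = 7.9 g/L → 7.9 × 3.22 L = 25.438 g
ampicillin: V = C2·V2/C1 = 194 µg/mL × 3220 mL ÷ 28800 µg/mL = 21.690 mL
folic acid: 2.89 mg/L × 3.22 L = 9.306 mg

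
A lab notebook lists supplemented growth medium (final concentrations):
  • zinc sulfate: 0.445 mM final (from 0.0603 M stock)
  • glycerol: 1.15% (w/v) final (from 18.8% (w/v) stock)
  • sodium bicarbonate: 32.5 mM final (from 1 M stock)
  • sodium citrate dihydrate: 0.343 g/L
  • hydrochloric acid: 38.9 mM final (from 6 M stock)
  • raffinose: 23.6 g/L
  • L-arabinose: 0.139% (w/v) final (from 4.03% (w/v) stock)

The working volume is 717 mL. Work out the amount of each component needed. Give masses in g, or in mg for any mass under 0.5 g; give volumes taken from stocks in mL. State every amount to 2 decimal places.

zinc sulfate 5.29 mL; glycerol 43.86 mL; sodium bicarbonate 23.30 mL; sodium citrate dihydrate 245.93 mg; hydrochloric acid 4.65 mL; raffinose 16.92 g; L-arabinose 24.73 mL

Target volume = 717 mL = 0.717 L.
zinc sulfate: dilute stock: 0.445 mM × 717 mL ÷ 60.3 mM = 5.29 mL
glycerol: C1V1 = C2V2 → 1.15% ÷ 18.8% × 717 mL = 43.86 mL
sodium bicarbonate: dilute stock: 32.5 mM × 717 mL ÷ 1000 mM = 23.30 mL
sodium citrate dihydrate: 0.343 g/L × 0.717 L = 0.245931 g = 245.93 mg
hydrochloric acid: dilute stock: 38.9 mM × 717 mL ÷ 6000 mM = 4.65 mL
raffinose: 23.6 g/L × 0.717 L = 16.92 g
L-arabinose: V = C2·V2/C1 = 0.139% ÷ 4.03% × 717 mL = 24.73 mL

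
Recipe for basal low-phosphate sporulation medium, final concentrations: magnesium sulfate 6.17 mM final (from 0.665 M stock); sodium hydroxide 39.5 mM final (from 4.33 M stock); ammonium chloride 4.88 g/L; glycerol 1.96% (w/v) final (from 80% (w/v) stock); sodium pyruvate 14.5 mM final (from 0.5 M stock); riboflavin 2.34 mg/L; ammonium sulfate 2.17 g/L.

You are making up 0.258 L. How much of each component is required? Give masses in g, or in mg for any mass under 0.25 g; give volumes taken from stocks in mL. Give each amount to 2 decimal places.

Scale factor relative to 1 L: 0.258.
magnesium sulfate: V = C2·V2/C1 = 6.17 mM × 258 mL ÷ 665 mM = 2.39 mL
sodium hydroxide: V = C2·V2/C1 = 39.5 mM × 258 mL ÷ 4330 mM = 2.35 mL
ammonium chloride: 4.88 g/L × 0.258 L = 1.26 g
glycerol: dilute stock: 1.96% ÷ 80% × 258 mL = 6.32 mL
sodium pyruvate: dilute stock: 14.5 mM × 258 mL ÷ 500 mM = 7.48 mL
riboflavin: 2.34 mg/L × 0.258 L = 0.60 mg
ammonium sulfate: 2.17 g/L × 0.258 L = 0.56 g

magnesium sulfate 2.39 mL; sodium hydroxide 2.35 mL; ammonium chloride 1.26 g; glycerol 6.32 mL; sodium pyruvate 7.48 mL; riboflavin 0.60 mg; ammonium sulfate 0.56 g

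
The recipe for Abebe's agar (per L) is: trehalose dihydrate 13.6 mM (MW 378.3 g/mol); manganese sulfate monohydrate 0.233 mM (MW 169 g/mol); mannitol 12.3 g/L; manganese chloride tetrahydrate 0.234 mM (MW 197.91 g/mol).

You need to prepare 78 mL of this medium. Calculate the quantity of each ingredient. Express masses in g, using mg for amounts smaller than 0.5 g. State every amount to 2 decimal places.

Target volume = 78 mL = 0.078 L.
trehalose dihydrate: 13.6 mmol/L × 378.3 mg/mmol × 0.078 L = 401.30 mg
manganese sulfate monohydrate: 0.233 mmol/L × 169 mg/mmol × 0.078 L = 3.07 mg
mannitol: 12.3 g/L × 0.078 L = 0.96 g
manganese chloride tetrahydrate: 0.234 mmol/L × 197.91 mg/mmol × 0.078 L = 3.61 mg

trehalose dihydrate 401.30 mg; manganese sulfate monohydrate 3.07 mg; mannitol 0.96 g; manganese chloride tetrahydrate 3.61 mg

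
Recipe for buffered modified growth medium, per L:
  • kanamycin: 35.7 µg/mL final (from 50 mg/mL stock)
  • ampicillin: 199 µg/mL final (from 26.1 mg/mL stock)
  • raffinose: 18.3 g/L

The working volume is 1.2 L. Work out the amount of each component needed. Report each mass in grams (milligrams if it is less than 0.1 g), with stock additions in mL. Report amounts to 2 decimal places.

kanamycin 0.86 mL; ampicillin 9.15 mL; raffinose 21.96 g

Working volume: 1.2 L.
kanamycin: C1V1 = C2V2 → 35.7 µg/mL × 1200 mL ÷ 50000 µg/mL = 0.86 mL
ampicillin: C1V1 = C2V2 → 199 µg/mL × 1200 mL ÷ 26100 µg/mL = 9.15 mL
raffinose: 18.3 g/L × 1.2 L = 21.96 g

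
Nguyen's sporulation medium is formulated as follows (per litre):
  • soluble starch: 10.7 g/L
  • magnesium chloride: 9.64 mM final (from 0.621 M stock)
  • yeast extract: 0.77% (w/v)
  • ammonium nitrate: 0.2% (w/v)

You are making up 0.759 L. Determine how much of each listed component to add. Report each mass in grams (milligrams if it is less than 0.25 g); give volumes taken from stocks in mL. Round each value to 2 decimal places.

soluble starch 8.12 g; magnesium chloride 11.78 mL; yeast extract 5.84 g; ammonium nitrate 1.52 g

Working volume: 0.759 L.
soluble starch: 10.7 g/L × 0.759 L = 8.12 g
magnesium chloride: C1V1 = C2V2 → 9.64 mM × 759 mL ÷ 621 mM = 11.78 mL
yeast extract: 0.77% w/v = 7.7 g/L → 7.7 × 0.759 L = 5.84 g
ammonium nitrate: 0.2 g per 100 mL × 759 mL ÷ 100 = 1.52 g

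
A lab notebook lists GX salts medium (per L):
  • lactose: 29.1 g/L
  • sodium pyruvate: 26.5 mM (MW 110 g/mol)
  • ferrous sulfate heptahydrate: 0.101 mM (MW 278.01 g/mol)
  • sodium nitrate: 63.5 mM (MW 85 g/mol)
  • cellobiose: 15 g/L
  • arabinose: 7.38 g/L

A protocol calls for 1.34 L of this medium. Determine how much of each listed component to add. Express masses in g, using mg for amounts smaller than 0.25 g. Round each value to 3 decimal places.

Scale factor relative to 1 L: 1.34.
lactose: 29.1 g/L × 1.34 L = 38.994 g
sodium pyruvate: 26.5 mmol/L × 110 g/mol × 1.34 L ÷ 1000 = 3.906 g
ferrous sulfate heptahydrate: 0.101 mmol/L × 278.01 mg/mmol × 1.34 L = 37.626 mg
sodium nitrate: 63.5 mmol/L × 85 g/mol × 1.34 L ÷ 1000 = 7.233 g
cellobiose: 15 g/L × 1.34 L = 20.100 g
arabinose: 7.38 g/L × 1.34 L = 9.889 g

lactose 38.994 g; sodium pyruvate 3.906 g; ferrous sulfate heptahydrate 37.626 mg; sodium nitrate 7.233 g; cellobiose 20.100 g; arabinose 9.889 g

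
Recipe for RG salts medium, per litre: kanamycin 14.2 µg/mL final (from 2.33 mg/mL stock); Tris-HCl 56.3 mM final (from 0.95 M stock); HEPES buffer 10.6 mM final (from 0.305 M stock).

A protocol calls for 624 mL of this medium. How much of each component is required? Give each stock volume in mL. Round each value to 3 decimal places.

kanamycin 3.803 mL; Tris-HCl 36.980 mL; HEPES buffer 21.687 mL

Target volume = 624 mL = 0.624 L.
kanamycin: dilute stock: 14.2 µg/mL × 624 mL ÷ 2330 µg/mL = 3.803 mL
Tris-HCl: V = C2·V2/C1 = 56.3 mM × 624 mL ÷ 950 mM = 36.980 mL
HEPES buffer: V = C2·V2/C1 = 10.6 mM × 624 mL ÷ 305 mM = 21.687 mL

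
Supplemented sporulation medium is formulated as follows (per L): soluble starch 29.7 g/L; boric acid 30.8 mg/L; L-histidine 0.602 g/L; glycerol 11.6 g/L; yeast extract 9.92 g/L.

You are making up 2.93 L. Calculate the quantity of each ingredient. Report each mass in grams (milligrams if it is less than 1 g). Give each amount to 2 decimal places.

Scale factor relative to 1 L: 2.93.
soluble starch: 29.7 g/L × 2.93 L = 87.02 g
boric acid: 30.8 mg/L × 2.93 L = 90.24 mg
L-histidine: 0.602 g/L × 2.93 L = 1.76 g
glycerol: 11.6 g/L × 2.93 L = 33.99 g
yeast extract: 9.92 g/L × 2.93 L = 29.07 g

soluble starch 87.02 g; boric acid 90.24 mg; L-histidine 1.76 g; glycerol 33.99 g; yeast extract 29.07 g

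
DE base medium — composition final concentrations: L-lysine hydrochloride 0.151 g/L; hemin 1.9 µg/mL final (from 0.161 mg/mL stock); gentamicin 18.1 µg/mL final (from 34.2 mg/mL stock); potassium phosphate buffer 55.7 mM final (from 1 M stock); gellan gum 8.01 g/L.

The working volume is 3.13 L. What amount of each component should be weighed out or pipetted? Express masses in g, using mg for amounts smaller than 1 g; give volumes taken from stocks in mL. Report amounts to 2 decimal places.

Working volume: 3.13 L.
L-lysine hydrochloride: 0.151 g/L × 3.13 L = 0.47263 g = 472.63 mg
hemin: V = C2·V2/C1 = 1.9 µg/mL × 3130 mL ÷ 161 µg/mL = 36.94 mL
gentamicin: V = C2·V2/C1 = 18.1 µg/mL × 3130 mL ÷ 34200 µg/mL = 1.66 mL
potassium phosphate buffer: C1V1 = C2V2 → 55.7 mM × 3130 mL ÷ 1000 mM = 174.34 mL
gellan gum: 8.01 g/L × 3.13 L = 25.07 g

L-lysine hydrochloride 472.63 mg; hemin 36.94 mL; gentamicin 1.66 mL; potassium phosphate buffer 174.34 mL; gellan gum 25.07 g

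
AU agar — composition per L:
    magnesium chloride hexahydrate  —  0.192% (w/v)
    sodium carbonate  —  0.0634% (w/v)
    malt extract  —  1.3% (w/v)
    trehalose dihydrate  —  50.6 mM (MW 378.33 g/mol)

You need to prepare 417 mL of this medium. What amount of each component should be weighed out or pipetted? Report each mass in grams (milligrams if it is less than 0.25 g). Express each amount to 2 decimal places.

Scale factor relative to 1 L: 0.417.
magnesium chloride hexahydrate: 0.192 g per 100 mL × 417 mL ÷ 100 = 0.80 g
sodium carbonate: 0.0634 g per 100 mL × 417 mL ÷ 100 = 0.26 g
malt extract: 1.3 g per 100 mL × 417 mL ÷ 100 = 5.42 g
trehalose dihydrate: 50.6 mmol/L × 378.33 g/mol × 0.417 L ÷ 1000 = 7.98 g

magnesium chloride hexahydrate 0.80 g; sodium carbonate 0.26 g; malt extract 5.42 g; trehalose dihydrate 7.98 g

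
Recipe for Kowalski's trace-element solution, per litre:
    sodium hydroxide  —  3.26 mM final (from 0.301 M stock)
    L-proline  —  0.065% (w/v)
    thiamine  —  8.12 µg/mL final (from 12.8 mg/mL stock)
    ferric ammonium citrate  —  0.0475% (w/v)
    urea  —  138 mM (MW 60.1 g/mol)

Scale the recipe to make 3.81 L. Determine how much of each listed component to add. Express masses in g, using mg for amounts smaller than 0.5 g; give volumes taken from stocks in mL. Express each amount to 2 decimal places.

Working volume: 3.81 L.
sodium hydroxide: C1V1 = C2V2 → 3.26 mM × 3810 mL ÷ 301 mM = 41.26 mL
L-proline: 0.065 g per 100 mL × 3810 mL ÷ 100 = 2.48 g
thiamine: C1V1 = C2V2 → 8.12 µg/mL × 3810 mL ÷ 12800 µg/mL = 2.42 mL
ferric ammonium citrate: 0.0475 g per 100 mL × 3810 mL ÷ 100 = 1.81 g
urea: 138 mmol/L × 60.1 g/mol × 3.81 L ÷ 1000 = 31.60 g

sodium hydroxide 41.26 mL; L-proline 2.48 g; thiamine 2.42 mL; ferric ammonium citrate 1.81 g; urea 31.60 g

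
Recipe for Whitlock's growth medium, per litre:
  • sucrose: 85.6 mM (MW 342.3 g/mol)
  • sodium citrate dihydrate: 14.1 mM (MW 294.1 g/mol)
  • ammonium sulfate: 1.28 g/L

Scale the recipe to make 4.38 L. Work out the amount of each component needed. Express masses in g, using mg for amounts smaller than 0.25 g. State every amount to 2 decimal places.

sucrose 128.34 g; sodium citrate dihydrate 18.16 g; ammonium sulfate 5.61 g

Working volume: 4.38 L.
sucrose: 85.6 mmol/L × 342.3 g/mol × 4.38 L ÷ 1000 = 128.34 g
sodium citrate dihydrate: 14.1 mmol/L × 294.1 g/mol × 4.38 L ÷ 1000 = 18.16 g
ammonium sulfate: 1.28 g/L × 4.38 L = 5.61 g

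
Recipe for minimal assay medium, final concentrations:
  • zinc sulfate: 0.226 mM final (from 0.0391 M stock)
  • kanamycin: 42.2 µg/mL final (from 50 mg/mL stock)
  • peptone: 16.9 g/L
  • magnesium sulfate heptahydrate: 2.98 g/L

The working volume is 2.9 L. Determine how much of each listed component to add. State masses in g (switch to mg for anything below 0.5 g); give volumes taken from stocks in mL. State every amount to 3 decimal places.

Scale factor relative to 1 L: 2.9.
zinc sulfate: dilute stock: 0.226 mM × 2900 mL ÷ 39.1 mM = 16.762 mL
kanamycin: dilute stock: 42.2 µg/mL × 2900 mL ÷ 50000 µg/mL = 2.448 mL
peptone: 16.9 g/L × 2.9 L = 49.010 g
magnesium sulfate heptahydrate: 2.98 g/L × 2.9 L = 8.642 g

zinc sulfate 16.762 mL; kanamycin 2.448 mL; peptone 49.010 g; magnesium sulfate heptahydrate 8.642 g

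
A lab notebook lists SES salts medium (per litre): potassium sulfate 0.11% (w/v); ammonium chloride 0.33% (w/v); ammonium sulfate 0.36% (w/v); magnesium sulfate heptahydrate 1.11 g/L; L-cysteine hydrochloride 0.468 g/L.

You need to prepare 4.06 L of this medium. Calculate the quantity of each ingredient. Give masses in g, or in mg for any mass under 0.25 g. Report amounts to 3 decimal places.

potassium sulfate 4.466 g; ammonium chloride 13.398 g; ammonium sulfate 14.616 g; magnesium sulfate heptahydrate 4.507 g; L-cysteine hydrochloride 1.900 g

Working volume: 4.06 L.
potassium sulfate: 0.11 g per 100 mL × 4060 mL ÷ 100 = 4.466 g
ammonium chloride: 0.33% w/v = 3.3 g/L → 3.3 × 4.06 L = 13.398 g
ammonium sulfate: 0.36% w/v = 3.6 g/L → 3.6 × 4.06 L = 14.616 g
magnesium sulfate heptahydrate: 1.11 g/L × 4.06 L = 4.507 g
L-cysteine hydrochloride: 0.468 g/L × 4.06 L = 1.900 g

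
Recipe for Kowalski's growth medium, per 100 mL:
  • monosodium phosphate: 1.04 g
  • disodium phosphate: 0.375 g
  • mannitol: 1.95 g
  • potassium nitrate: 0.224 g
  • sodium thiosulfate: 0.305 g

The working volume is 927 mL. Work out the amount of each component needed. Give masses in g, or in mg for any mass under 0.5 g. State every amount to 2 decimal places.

Ratio of target to recipe volume: 927 / 100 = 9.27.
monosodium phosphate: 1.04 g × (927 mL / 100 mL) = 9.64 g
disodium phosphate: 0.375 g × (927 mL / 100 mL) = 3.48 g
mannitol: 1.95 g × (927 mL / 100 mL) = 18.08 g
potassium nitrate: 0.224 g × (927 mL / 100 mL) = 2.08 g
sodium thiosulfate: 0.305 g × (927 mL / 100 mL) = 2.83 g

monosodium phosphate 9.64 g; disodium phosphate 3.48 g; mannitol 18.08 g; potassium nitrate 2.08 g; sodium thiosulfate 2.83 g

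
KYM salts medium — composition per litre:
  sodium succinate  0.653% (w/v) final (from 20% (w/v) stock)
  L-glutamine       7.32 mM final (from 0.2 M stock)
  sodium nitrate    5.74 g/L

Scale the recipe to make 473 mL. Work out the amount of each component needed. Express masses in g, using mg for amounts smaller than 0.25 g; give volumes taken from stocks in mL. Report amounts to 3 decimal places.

sodium succinate 15.443 mL; L-glutamine 17.312 mL; sodium nitrate 2.715 g

Scale factor relative to 1 L: 0.473.
sodium succinate: dilute stock: 0.653% ÷ 20% × 473 mL = 15.443 mL
L-glutamine: dilute stock: 7.32 mM × 473 mL ÷ 200 mM = 17.312 mL
sodium nitrate: 5.74 g/L × 0.473 L = 2.715 g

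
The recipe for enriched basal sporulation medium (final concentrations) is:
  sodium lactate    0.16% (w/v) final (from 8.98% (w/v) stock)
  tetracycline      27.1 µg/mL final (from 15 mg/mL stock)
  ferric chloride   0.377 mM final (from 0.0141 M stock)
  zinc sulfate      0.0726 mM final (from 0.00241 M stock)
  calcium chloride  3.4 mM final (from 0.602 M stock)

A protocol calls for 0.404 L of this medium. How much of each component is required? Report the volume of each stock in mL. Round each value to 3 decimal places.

Scale factor relative to 1 L: 0.404.
sodium lactate: dilute stock: 0.16% ÷ 8.98% × 404 mL = 7.198 mL
tetracycline: C1V1 = C2V2 → 27.1 µg/mL × 404 mL ÷ 15000 µg/mL = 0.730 mL
ferric chloride: V = C2·V2/C1 = 0.377 mM × 404 mL ÷ 14.1 mM = 10.802 mL
zinc sulfate: dilute stock: 0.0726 mM × 404 mL ÷ 2.41 mM = 12.170 mL
calcium chloride: C1V1 = C2V2 → 3.4 mM × 404 mL ÷ 602 mM = 2.282 mL

sodium lactate 7.198 mL; tetracycline 0.730 mL; ferric chloride 10.802 mL; zinc sulfate 12.170 mL; calcium chloride 2.282 mL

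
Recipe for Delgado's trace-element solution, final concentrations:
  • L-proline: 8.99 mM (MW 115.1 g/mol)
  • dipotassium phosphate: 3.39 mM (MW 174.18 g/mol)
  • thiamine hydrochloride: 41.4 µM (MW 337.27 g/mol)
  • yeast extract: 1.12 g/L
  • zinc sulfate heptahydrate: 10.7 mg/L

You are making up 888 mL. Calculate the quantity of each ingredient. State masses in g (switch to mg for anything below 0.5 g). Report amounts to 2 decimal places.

L-proline 0.92 g; dipotassium phosphate 0.52 g; thiamine hydrochloride 12.40 mg; yeast extract 0.99 g; zinc sulfate heptahydrate 9.50 mg

Scale factor relative to 1 L: 0.888.
L-proline: 8.99 mmol/L × 115.1 g/mol × 0.888 L ÷ 1000 = 0.92 g
dipotassium phosphate: 3.39 mmol/L × 174.18 g/mol × 0.888 L ÷ 1000 = 0.52 g
thiamine hydrochloride: 41.4 µmol/L × 337.27 g/mol × 0.888 L ÷ 1000 = 12.40 mg
yeast extract: 1.12 g/L × 0.888 L = 0.99 g
zinc sulfate heptahydrate: 10.7 mg/L × 0.888 L = 9.50 mg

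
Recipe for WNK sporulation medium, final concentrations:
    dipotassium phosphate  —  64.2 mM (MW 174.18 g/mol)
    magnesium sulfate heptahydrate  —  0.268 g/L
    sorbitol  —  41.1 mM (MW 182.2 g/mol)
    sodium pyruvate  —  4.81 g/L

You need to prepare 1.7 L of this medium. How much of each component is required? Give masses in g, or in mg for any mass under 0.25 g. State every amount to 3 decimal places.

Scale factor relative to 1 L: 1.7.
dipotassium phosphate: 64.2 mmol/L × 174.18 g/mol × 1.7 L ÷ 1000 = 19.010 g
magnesium sulfate heptahydrate: 0.268 g/L × 1.7 L = 0.456 g
sorbitol: 41.1 mmol/L × 182.2 g/mol × 1.7 L ÷ 1000 = 12.730 g
sodium pyruvate: 4.81 g/L × 1.7 L = 8.177 g

dipotassium phosphate 19.010 g; magnesium sulfate heptahydrate 0.456 g; sorbitol 12.730 g; sodium pyruvate 8.177 g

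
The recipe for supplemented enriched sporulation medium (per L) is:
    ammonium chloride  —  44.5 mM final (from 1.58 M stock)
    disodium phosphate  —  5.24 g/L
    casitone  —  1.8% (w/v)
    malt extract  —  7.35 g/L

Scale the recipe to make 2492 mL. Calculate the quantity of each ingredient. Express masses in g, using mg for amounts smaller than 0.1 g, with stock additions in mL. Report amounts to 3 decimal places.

Working volume: 2492 mL = 2.492 L.
ammonium chloride: dilute stock: 44.5 mM × 2492 mL ÷ 1580 mM = 70.186 mL
disodium phosphate: 5.24 g/L × 2.492 L = 13.058 g
casitone: 1.8 g per 100 mL × 2492 mL ÷ 100 = 44.856 g
malt extract: 7.35 g/L × 2.492 L = 18.316 g

ammonium chloride 70.186 mL; disodium phosphate 13.058 g; casitone 44.856 g; malt extract 18.316 g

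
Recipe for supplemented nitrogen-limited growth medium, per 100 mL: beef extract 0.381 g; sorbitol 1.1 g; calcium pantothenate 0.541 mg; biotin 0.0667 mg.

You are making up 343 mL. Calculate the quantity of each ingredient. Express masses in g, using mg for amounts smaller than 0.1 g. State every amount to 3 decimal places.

Scale factor = 343 mL / 100 mL = 3.43.
beef extract: 0.381 g × (343 mL / 100 mL) = 1.307 g
sorbitol: 1.1 g × (343 mL / 100 mL) = 3.773 g
calcium pantothenate: 0.541 mg × (343 mL / 100 mL) = 1.856 mg
biotin: 0.0667 mg × (343 mL / 100 mL) = 0.229 mg

beef extract 1.307 g; sorbitol 3.773 g; calcium pantothenate 1.856 mg; biotin 0.229 mg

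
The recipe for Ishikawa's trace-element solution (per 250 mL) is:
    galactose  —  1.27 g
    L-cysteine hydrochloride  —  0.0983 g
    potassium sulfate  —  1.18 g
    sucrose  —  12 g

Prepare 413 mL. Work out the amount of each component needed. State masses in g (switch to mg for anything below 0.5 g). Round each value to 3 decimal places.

galactose 2.098 g; L-cysteine hydrochloride 162.392 mg; potassium sulfate 1.949 g; sucrose 19.824 g

Scale factor = 413 mL / 250 mL = 1.652.
galactose: 1.27 g × (413 mL / 250 mL) = 2.098 g
L-cysteine hydrochloride: 0.0983 g × (413 mL / 250 mL) = 0.162392 g = 162.392 mg
potassium sulfate: 1.18 g × (413 mL / 250 mL) = 1.949 g
sucrose: 12 g × (413 mL / 250 mL) = 19.824 g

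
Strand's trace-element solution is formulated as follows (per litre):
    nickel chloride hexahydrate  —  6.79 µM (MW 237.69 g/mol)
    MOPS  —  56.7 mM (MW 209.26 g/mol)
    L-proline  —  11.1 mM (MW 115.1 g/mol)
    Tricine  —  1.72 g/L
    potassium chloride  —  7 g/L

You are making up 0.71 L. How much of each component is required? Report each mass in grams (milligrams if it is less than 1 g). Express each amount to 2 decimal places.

nickel chloride hexahydrate 1.15 mg; MOPS 8.42 g; L-proline 907.10 mg; Tricine 1.22 g; potassium chloride 4.97 g

Working volume: 0.71 L.
nickel chloride hexahydrate: 6.79 µmol/L × 237.69 g/mol × 0.71 L ÷ 1000 = 1.15 mg
MOPS: 56.7 mmol/L × 209.26 g/mol × 0.71 L ÷ 1000 = 8.42 g
L-proline: 11.1 mmol/L × 115.1 mg/mmol × 0.71 L = 907.10 mg
Tricine: 1.72 g/L × 0.71 L = 1.22 g
potassium chloride: 7 g/L × 0.71 L = 4.97 g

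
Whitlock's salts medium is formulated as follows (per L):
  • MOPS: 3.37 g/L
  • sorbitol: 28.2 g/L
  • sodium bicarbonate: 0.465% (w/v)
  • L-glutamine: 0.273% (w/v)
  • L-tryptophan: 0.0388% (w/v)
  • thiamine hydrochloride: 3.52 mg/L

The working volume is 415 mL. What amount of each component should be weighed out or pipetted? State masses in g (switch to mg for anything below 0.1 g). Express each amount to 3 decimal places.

MOPS 1.399 g; sorbitol 11.703 g; sodium bicarbonate 1.930 g; L-glutamine 1.133 g; L-tryptophan 0.161 g; thiamine hydrochloride 1.461 mg

Target volume = 415 mL = 0.415 L.
MOPS: 3.37 g/L × 0.415 L = 1.399 g
sorbitol: 28.2 g/L × 0.415 L = 11.703 g
sodium bicarbonate: 0.465% w/v = 4.65 g/L → 4.65 × 0.415 L = 1.930 g
L-glutamine: 0.273 g per 100 mL × 415 mL ÷ 100 = 1.133 g
L-tryptophan: 0.0388% w/v = 0.388 g/L → 0.388 × 0.415 L = 0.161 g
thiamine hydrochloride: 3.52 mg/L × 0.415 L = 1.461 mg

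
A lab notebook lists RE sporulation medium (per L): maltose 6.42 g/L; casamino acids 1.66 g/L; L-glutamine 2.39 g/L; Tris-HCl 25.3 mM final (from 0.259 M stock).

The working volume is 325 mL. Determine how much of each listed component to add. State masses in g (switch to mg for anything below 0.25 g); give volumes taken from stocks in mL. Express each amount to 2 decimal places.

Working volume: 325 mL = 0.325 L.
maltose: 6.42 g/L × 0.325 L = 2.09 g
casamino acids: 1.66 g/L × 0.325 L = 0.54 g
L-glutamine: 2.39 g/L × 0.325 L = 0.78 g
Tris-HCl: dilute stock: 25.3 mM × 325 mL ÷ 259 mM = 31.75 mL

maltose 2.09 g; casamino acids 0.54 g; L-glutamine 0.78 g; Tris-HCl 31.75 mL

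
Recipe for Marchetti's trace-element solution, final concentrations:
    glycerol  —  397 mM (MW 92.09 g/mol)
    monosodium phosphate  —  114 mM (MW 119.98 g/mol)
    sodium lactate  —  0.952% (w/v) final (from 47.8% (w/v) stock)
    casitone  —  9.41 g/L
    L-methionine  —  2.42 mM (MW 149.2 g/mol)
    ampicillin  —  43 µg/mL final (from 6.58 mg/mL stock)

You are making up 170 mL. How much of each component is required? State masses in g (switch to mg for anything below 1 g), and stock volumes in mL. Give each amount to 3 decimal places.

Scale factor relative to 1 L: 0.17.
glycerol: 397 mmol/L × 92.09 g/mol × 0.17 L ÷ 1000 = 6.215 g
monosodium phosphate: 114 mmol/L × 119.98 g/mol × 0.17 L ÷ 1000 = 2.325 g
sodium lactate: C1V1 = C2V2 → 0.952% ÷ 47.8% × 170 mL = 3.386 mL
casitone: 9.41 g/L × 0.17 L = 1.600 g
L-methionine: 2.42 mmol/L × 149.2 mg/mmol × 0.17 L = 61.381 mg
ampicillin: C1V1 = C2V2 → 43 µg/mL × 170 mL ÷ 6580 µg/mL = 1.111 mL

glycerol 6.215 g; monosodium phosphate 2.325 g; sodium lactate 3.386 mL; casitone 1.600 g; L-methionine 61.381 mg; ampicillin 1.111 mL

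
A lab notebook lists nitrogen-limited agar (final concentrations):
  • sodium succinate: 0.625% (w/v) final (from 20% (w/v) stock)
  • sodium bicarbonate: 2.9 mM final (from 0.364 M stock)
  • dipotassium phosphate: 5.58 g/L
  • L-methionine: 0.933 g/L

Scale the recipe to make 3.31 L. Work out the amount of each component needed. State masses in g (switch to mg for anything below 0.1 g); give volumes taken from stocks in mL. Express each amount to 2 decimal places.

Working volume: 3.31 L.
sodium succinate: dilute stock: 0.625% ÷ 20% × 3310 mL = 103.44 mL
sodium bicarbonate: C1V1 = C2V2 → 2.9 mM × 3310 mL ÷ 364 mM = 26.37 mL
dipotassium phosphate: 5.58 g/L × 3.31 L = 18.47 g
L-methionine: 0.933 g/L × 3.31 L = 3.09 g

sodium succinate 103.44 mL; sodium bicarbonate 26.37 mL; dipotassium phosphate 18.47 g; L-methionine 3.09 g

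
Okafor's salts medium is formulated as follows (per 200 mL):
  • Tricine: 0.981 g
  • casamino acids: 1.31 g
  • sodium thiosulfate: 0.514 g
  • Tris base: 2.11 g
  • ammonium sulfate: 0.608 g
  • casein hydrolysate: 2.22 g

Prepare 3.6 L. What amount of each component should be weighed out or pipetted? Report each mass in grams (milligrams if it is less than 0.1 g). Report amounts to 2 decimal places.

Tricine 17.66 g; casamino acids 23.58 g; sodium thiosulfate 9.25 g; Tris base 37.98 g; ammonium sulfate 10.94 g; casein hydrolysate 39.96 g

Scale factor = 3600 mL / 200 mL = 18.
Tricine: 0.981 g × (3600 mL / 200 mL) = 17.66 g
casamino acids: 1.31 g × (3600 mL / 200 mL) = 23.58 g
sodium thiosulfate: 0.514 g × (3600 mL / 200 mL) = 9.25 g
Tris base: 2.11 g × (3600 mL / 200 mL) = 37.98 g
ammonium sulfate: 0.608 g × (3600 mL / 200 mL) = 10.94 g
casein hydrolysate: 2.22 g × (3600 mL / 200 mL) = 39.96 g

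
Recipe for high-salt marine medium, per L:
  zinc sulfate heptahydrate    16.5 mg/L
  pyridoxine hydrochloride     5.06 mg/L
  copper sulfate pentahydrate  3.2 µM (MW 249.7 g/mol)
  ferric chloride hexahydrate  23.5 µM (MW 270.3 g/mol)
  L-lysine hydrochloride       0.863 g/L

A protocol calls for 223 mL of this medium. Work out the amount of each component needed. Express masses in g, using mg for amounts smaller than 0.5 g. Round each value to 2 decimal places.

zinc sulfate heptahydrate 3.68 mg; pyridoxine hydrochloride 1.13 mg; copper sulfate pentahydrate 0.18 mg; ferric chloride hexahydrate 1.42 mg; L-lysine hydrochloride 192.45 mg

Target volume = 223 mL = 0.223 L.
zinc sulfate heptahydrate: 16.5 mg/L × 0.223 L = 3.68 mg
pyridoxine hydrochloride: 5.06 mg/L × 0.223 L = 1.13 mg
copper sulfate pentahydrate: 3.2 µmol/L × 249.7 g/mol × 0.223 L ÷ 1000 = 0.18 mg
ferric chloride hexahydrate: 23.5 µmol/L × 270.3 g/mol × 0.223 L ÷ 1000 = 1.42 mg
L-lysine hydrochloride: 0.863 g/L × 0.223 L = 0.192449 g = 192.45 mg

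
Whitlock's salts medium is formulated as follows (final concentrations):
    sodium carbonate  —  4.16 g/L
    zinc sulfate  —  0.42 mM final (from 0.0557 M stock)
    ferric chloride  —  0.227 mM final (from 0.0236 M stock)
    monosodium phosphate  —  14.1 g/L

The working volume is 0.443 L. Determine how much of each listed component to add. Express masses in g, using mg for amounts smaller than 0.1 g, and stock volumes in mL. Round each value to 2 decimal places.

sodium carbonate 1.84 g; zinc sulfate 3.34 mL; ferric chloride 4.26 mL; monosodium phosphate 6.25 g

Working volume: 0.443 L.
sodium carbonate: 4.16 g/L × 0.443 L = 1.84 g
zinc sulfate: dilute stock: 0.42 mM × 443 mL ÷ 55.7 mM = 3.34 mL
ferric chloride: C1V1 = C2V2 → 0.227 mM × 443 mL ÷ 23.6 mM = 4.26 mL
monosodium phosphate: 14.1 g/L × 0.443 L = 6.25 g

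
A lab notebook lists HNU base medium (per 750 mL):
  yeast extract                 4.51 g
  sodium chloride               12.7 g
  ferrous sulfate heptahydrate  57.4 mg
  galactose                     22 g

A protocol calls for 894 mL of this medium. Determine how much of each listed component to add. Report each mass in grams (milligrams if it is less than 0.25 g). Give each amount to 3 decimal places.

yeast extract 5.376 g; sodium chloride 15.138 g; ferrous sulfate heptahydrate 68.421 mg; galactose 26.224 g

Scale factor = 894 mL / 750 mL = 1.192.
yeast extract: 4.51 g × (894 mL / 750 mL) = 5.376 g
sodium chloride: 12.7 g × (894 mL / 750 mL) = 15.138 g
ferrous sulfate heptahydrate: 57.4 mg × (894 mL / 750 mL) = 68.421 mg
galactose: 22 g × (894 mL / 750 mL) = 26.224 g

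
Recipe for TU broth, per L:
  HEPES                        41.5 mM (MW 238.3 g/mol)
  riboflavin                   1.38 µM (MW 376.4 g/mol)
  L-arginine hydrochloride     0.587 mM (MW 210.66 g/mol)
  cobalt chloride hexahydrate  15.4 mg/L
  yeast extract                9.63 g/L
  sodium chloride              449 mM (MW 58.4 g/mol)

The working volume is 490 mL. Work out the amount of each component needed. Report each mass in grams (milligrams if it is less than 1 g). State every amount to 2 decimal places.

HEPES 4.85 g; riboflavin 0.25 mg; L-arginine hydrochloride 60.59 mg; cobalt chloride hexahydrate 7.55 mg; yeast extract 4.72 g; sodium chloride 12.85 g

Working volume: 490 mL = 0.49 L.
HEPES: 41.5 mmol/L × 238.3 g/mol × 0.49 L ÷ 1000 = 4.85 g
riboflavin: 1.38 µmol/L × 376.4 g/mol × 0.49 L ÷ 1000 = 0.25 mg
L-arginine hydrochloride: 0.587 mmol/L × 210.66 mg/mmol × 0.49 L = 60.59 mg
cobalt chloride hexahydrate: 15.4 mg/L × 0.49 L = 7.55 mg
yeast extract: 9.63 g/L × 0.49 L = 4.72 g
sodium chloride: 449 mmol/L × 58.4 g/mol × 0.49 L ÷ 1000 = 12.85 g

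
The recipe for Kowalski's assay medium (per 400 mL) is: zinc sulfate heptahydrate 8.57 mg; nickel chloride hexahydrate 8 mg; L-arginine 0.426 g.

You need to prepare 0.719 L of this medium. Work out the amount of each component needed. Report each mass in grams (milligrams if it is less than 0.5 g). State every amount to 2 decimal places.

zinc sulfate heptahydrate 15.40 mg; nickel chloride hexahydrate 14.38 mg; L-arginine 0.77 g

Ratio of target to recipe volume: 719 / 400 = 1.7975.
zinc sulfate heptahydrate: 8.57 mg × (719 mL / 400 mL) = 15.40 mg
nickel chloride hexahydrate: 8 mg × (719 mL / 400 mL) = 14.38 mg
L-arginine: 0.426 g × (719 mL / 400 mL) = 0.77 g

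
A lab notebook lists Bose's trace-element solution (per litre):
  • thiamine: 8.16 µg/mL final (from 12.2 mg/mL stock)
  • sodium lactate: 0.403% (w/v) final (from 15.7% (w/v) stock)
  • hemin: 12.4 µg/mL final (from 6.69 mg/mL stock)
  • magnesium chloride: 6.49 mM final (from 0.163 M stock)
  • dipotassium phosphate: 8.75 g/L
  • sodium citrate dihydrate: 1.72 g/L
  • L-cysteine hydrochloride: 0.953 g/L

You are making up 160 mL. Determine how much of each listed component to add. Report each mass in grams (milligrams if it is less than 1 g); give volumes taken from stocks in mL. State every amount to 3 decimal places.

Scale factor relative to 1 L: 0.16.
thiamine: C1V1 = C2V2 → 8.16 µg/mL × 160 mL ÷ 12200 µg/mL = 0.107 mL
sodium lactate: C1V1 = C2V2 → 0.403% ÷ 15.7% × 160 mL = 4.107 mL
hemin: C1V1 = C2V2 → 12.4 µg/mL × 160 mL ÷ 6690 µg/mL = 0.297 mL
magnesium chloride: C1V1 = C2V2 → 6.49 mM × 160 mL ÷ 163 mM = 6.371 mL
dipotassium phosphate: 8.75 g/L × 0.16 L = 1.400 g
sodium citrate dihydrate: 1.72 g/L × 0.16 L = 0.2752 g = 275.200 mg
L-cysteine hydrochloride: 0.953 g/L × 0.16 L = 0.15248 g = 152.480 mg

thiamine 0.107 mL; sodium lactate 4.107 mL; hemin 0.297 mL; magnesium chloride 6.371 mL; dipotassium phosphate 1.400 g; sodium citrate dihydrate 275.200 mg; L-cysteine hydrochloride 152.480 mg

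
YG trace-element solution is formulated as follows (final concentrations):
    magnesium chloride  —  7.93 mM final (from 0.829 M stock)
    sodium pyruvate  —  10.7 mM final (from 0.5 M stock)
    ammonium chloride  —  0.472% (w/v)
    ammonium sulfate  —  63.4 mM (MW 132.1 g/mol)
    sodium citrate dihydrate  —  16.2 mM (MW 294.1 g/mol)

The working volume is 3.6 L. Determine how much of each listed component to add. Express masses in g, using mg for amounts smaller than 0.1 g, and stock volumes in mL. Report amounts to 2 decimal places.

Scale factor relative to 1 L: 3.6.
magnesium chloride: C1V1 = C2V2 → 7.93 mM × 3600 mL ÷ 829 mM = 34.44 mL
sodium pyruvate: V = C2·V2/C1 = 10.7 mM × 3600 mL ÷ 500 mM = 77.04 mL
ammonium chloride: 0.472% w/v = 4.72 g/L → 4.72 × 3.6 L = 16.99 g
ammonium sulfate: 63.4 mmol/L × 132.1 g/mol × 3.6 L ÷ 1000 = 30.15 g
sodium citrate dihydrate: 16.2 mmol/L × 294.1 g/mol × 3.6 L ÷ 1000 = 17.15 g

magnesium chloride 34.44 mL; sodium pyruvate 77.04 mL; ammonium chloride 16.99 g; ammonium sulfate 30.15 g; sodium citrate dihydrate 17.15 g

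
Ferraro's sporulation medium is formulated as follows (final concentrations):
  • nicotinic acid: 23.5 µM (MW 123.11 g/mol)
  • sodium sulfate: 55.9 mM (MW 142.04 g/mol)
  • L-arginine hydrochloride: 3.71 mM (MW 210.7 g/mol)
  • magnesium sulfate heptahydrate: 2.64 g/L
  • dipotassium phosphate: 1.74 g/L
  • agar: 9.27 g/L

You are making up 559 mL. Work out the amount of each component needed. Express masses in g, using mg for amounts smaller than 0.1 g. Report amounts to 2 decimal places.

Scale factor relative to 1 L: 0.559.
nicotinic acid: 23.5 µmol/L × 123.11 g/mol × 0.559 L ÷ 1000 = 1.62 mg
sodium sulfate: 55.9 mmol/L × 142.04 g/mol × 0.559 L ÷ 1000 = 4.44 g
L-arginine hydrochloride: 3.71 mmol/L × 210.7 g/mol × 0.559 L ÷ 1000 = 0.44 g
magnesium sulfate heptahydrate: 2.64 g/L × 0.559 L = 1.48 g
dipotassium phosphate: 1.74 g/L × 0.559 L = 0.97 g
agar: 9.27 g/L × 0.559 L = 5.18 g

nicotinic acid 1.62 mg; sodium sulfate 4.44 g; L-arginine hydrochloride 0.44 g; magnesium sulfate heptahydrate 1.48 g; dipotassium phosphate 0.97 g; agar 5.18 g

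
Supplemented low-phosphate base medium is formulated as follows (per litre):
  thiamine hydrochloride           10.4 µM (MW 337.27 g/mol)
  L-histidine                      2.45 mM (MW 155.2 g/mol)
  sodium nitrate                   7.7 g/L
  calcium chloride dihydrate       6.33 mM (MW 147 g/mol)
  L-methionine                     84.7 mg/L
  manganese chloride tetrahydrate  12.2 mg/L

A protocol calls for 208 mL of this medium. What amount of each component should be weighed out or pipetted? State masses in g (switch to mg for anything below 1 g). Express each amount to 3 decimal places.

thiamine hydrochloride 0.730 mg; L-histidine 79.090 mg; sodium nitrate 1.602 g; calcium chloride dihydrate 193.546 mg; L-methionine 17.618 mg; manganese chloride tetrahydrate 2.538 mg

Working volume: 208 mL = 0.208 L.
thiamine hydrochloride: 10.4 µmol/L × 337.27 g/mol × 0.208 L ÷ 1000 = 0.730 mg
L-histidine: 2.45 mmol/L × 155.2 mg/mmol × 0.208 L = 79.090 mg
sodium nitrate: 7.7 g/L × 0.208 L = 1.602 g
calcium chloride dihydrate: 6.33 mmol/L × 147 mg/mmol × 0.208 L = 193.546 mg
L-methionine: 84.7 mg/L × 0.208 L = 17.618 mg
manganese chloride tetrahydrate: 12.2 mg/L × 0.208 L = 2.538 mg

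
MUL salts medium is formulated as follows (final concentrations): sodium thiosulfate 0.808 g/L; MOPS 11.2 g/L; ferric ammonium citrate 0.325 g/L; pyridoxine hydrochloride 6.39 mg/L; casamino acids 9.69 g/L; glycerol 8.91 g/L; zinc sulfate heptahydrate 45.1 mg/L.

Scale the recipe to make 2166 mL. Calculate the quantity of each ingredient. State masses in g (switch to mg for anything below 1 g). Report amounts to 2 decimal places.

Target volume = 2166 mL = 2.166 L.
sodium thiosulfate: 0.808 g/L × 2.166 L = 1.75 g
MOPS: 11.2 g/L × 2.166 L = 24.26 g
ferric ammonium citrate: 0.325 g/L × 2.166 L = 0.70395 g = 703.95 mg
pyridoxine hydrochloride: 6.39 mg/L × 2.166 L = 13.84 mg
casamino acids: 9.69 g/L × 2.166 L = 20.99 g
glycerol: 8.91 g/L × 2.166 L = 19.30 g
zinc sulfate heptahydrate: 45.1 mg/L × 2.166 L = 97.69 mg

sodium thiosulfate 1.75 g; MOPS 24.26 g; ferric ammonium citrate 703.95 mg; pyridoxine hydrochloride 13.84 mg; casamino acids 20.99 g; glycerol 19.30 g; zinc sulfate heptahydrate 97.69 mg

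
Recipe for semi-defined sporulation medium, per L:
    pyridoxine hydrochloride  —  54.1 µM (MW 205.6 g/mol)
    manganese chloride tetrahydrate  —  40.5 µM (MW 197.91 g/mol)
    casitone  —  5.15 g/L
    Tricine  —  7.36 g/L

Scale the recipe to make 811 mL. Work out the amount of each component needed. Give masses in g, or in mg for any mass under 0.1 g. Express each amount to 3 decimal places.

pyridoxine hydrochloride 9.021 mg; manganese chloride tetrahydrate 6.500 mg; casitone 4.177 g; Tricine 5.969 g

Target volume = 811 mL = 0.811 L.
pyridoxine hydrochloride: 54.1 µmol/L × 205.6 g/mol × 0.811 L ÷ 1000 = 9.021 mg
manganese chloride tetrahydrate: 40.5 µmol/L × 197.91 g/mol × 0.811 L ÷ 1000 = 6.500 mg
casitone: 5.15 g/L × 0.811 L = 4.177 g
Tricine: 7.36 g/L × 0.811 L = 5.969 g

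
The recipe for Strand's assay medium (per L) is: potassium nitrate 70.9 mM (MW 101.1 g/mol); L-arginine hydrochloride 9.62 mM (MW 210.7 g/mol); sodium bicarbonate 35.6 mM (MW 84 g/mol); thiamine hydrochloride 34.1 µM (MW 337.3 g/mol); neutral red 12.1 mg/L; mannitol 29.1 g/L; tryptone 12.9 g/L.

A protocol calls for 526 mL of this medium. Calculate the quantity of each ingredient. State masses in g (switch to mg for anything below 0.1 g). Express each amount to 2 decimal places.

potassium nitrate 3.77 g; L-arginine hydrochloride 1.07 g; sodium bicarbonate 1.57 g; thiamine hydrochloride 6.05 mg; neutral red 6.36 mg; mannitol 15.31 g; tryptone 6.79 g

Target volume = 526 mL = 0.526 L.
potassium nitrate: 70.9 mmol/L × 101.1 g/mol × 0.526 L ÷ 1000 = 3.77 g
L-arginine hydrochloride: 9.62 mmol/L × 210.7 g/mol × 0.526 L ÷ 1000 = 1.07 g
sodium bicarbonate: 35.6 mmol/L × 84 g/mol × 0.526 L ÷ 1000 = 1.57 g
thiamine hydrochloride: 34.1 µmol/L × 337.3 g/mol × 0.526 L ÷ 1000 = 6.05 mg
neutral red: 12.1 mg/L × 0.526 L = 6.36 mg
mannitol: 29.1 g/L × 0.526 L = 15.31 g
tryptone: 12.9 g/L × 0.526 L = 6.79 g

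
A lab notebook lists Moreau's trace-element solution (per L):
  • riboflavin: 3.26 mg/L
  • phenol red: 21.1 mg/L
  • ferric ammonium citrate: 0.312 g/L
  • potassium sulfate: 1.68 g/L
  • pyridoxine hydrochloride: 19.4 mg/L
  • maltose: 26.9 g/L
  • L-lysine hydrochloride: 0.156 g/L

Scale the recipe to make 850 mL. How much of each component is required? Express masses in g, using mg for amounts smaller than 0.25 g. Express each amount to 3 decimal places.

riboflavin 2.771 mg; phenol red 17.935 mg; ferric ammonium citrate 0.265 g; potassium sulfate 1.428 g; pyridoxine hydrochloride 16.490 mg; maltose 22.865 g; L-lysine hydrochloride 132.600 mg

Scale factor relative to 1 L: 0.85.
riboflavin: 3.26 mg/L × 0.85 L = 2.771 mg
phenol red: 21.1 mg/L × 0.85 L = 17.935 mg
ferric ammonium citrate: 0.312 g/L × 0.85 L = 0.265 g
potassium sulfate: 1.68 g/L × 0.85 L = 1.428 g
pyridoxine hydrochloride: 19.4 mg/L × 0.85 L = 16.490 mg
maltose: 26.9 g/L × 0.85 L = 22.865 g
L-lysine hydrochloride: 0.156 g/L × 0.85 L = 0.1326 g = 132.600 mg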